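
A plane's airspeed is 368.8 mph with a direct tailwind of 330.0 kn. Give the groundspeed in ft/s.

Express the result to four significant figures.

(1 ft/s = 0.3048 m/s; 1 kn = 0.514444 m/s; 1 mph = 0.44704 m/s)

1098 ft/s

368.8 mph × 0.44704 → 164.868 m/s
330.0 kn × 0.514444 → 169.767 m/s
Total: 164.868 + 169.767 = 334.635 m/s
In ft/s: 334.635 / 0.3048 = 1097.88 ft/s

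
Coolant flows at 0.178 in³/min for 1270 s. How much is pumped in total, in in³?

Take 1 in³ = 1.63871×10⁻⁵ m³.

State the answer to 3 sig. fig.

3.77 in³

0.178 in³/min → 4.86151×10⁻⁸ m³/s
V = Q × t = 4.86151×10⁻⁸ × 1270 = 6.17412×10⁻⁵ m³
In in³: 6.17412×10⁻⁵ / 1.63871×10⁻⁵ = 3.76767 in³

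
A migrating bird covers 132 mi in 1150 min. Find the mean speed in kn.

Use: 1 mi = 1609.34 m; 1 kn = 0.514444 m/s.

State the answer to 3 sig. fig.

5.98 kn

132 mi × 1609.34 = 212433 m
1150 min × 60 = 69000 s
v = d / t = 212433 m / 69000 s = 3.07874 m/s
3.07874 m/s ÷ (0.514444 m/s/kn) = 5.9846 kn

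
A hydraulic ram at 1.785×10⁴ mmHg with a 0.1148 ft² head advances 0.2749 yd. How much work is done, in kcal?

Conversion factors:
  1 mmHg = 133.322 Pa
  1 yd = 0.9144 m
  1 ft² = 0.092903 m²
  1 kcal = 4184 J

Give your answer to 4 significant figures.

1.525 kcal

1.785×10⁴ mmHg → 2.3798×10⁶ Pa
0.1148 ft² → 0.0106653 m²
F = P × A = 2.3798×10⁶ × 0.0106653 = 25381.3 N
0.2749 yd → 0.251369 m
W = F × d = 25381.3 × 0.251369 = 6380.07 J
In kcal: 6380.07 / 4184 = 1.52487 kcal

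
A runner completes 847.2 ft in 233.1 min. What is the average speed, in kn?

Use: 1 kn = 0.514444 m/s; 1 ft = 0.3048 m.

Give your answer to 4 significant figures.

847.2 ft × 0.3048 → 258.227 m
233.1 min × 60 → 13986 s
v = d / t = 258.227 m / 13986 s = 0.0184632 m/s
0.0184632 m/s ÷ (0.514444 m/s/kn) = 0.0358896 kn

0.03589 kn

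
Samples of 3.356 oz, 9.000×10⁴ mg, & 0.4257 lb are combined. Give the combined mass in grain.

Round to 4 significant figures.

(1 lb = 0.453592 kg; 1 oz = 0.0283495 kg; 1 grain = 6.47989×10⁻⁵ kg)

3.356 oz × 0.0283495 = 0.0951409 kg
9.000×10⁴ mg × 10⁻⁶ = 0.09 kg
0.4257 lb × 0.453592 = 0.193094 kg
Combined: 0.0951409 + 0.09 + 0.193094 = 0.378235 kg
In grain: 0.378235 / 6.47989×10⁻⁵ = 5837.06 grain

5837 grain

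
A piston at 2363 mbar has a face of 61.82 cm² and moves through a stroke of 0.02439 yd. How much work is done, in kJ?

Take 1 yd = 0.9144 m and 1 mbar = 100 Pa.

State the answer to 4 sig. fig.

0.03258 kJ

2363 mbar → 236300 Pa
61.82 cm² → 0.006182 m²
F = P × A = 236300 × 0.006182 = 1460.81 N
0.02439 yd → 0.0223022 m
W = F × d = 1460.81 × 0.0223022 = 32.5793 J
In kJ: 32.5793 / 1000 = 0.0325793 kJ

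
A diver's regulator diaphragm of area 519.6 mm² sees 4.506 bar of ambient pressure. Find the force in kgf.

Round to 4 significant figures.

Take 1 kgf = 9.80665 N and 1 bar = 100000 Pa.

4.506 bar × 100000 = 450600 Pa
519.6 mm² × 10⁻⁶ = 5.196×10⁻⁴ m²
F = P × A = 450600 Pa × 5.196×10⁻⁴ m² = 234.132 N
234.132 N ÷ (9.80665 N/kgf) = 23.8748 kgf

23.87 kgf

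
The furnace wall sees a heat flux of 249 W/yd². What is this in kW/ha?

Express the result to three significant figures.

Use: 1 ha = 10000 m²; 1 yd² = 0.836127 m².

2980 kW/ha

249 W/yd² ÷ 0.836127 m²/yd² = 297.802 W/m²
297.802 W/m² ÷ 1000 W/kW × 10000 m²/ha = 2978.02 kW/ha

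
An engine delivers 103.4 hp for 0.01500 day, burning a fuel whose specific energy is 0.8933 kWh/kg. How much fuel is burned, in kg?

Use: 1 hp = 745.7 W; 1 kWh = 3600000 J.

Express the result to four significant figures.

103.4 hp → 77105.4 W
0.01500 day → 1296 s
E = P × t = 77105.4 × 1296 = 9.99286×10⁷ J
0.8933 kWh/kg → 3.21588×10⁶ J/kg
m = E / e_s = 9.99286×10⁷ / 3.21588×10⁶ = 31.0735 kg

31.07 kg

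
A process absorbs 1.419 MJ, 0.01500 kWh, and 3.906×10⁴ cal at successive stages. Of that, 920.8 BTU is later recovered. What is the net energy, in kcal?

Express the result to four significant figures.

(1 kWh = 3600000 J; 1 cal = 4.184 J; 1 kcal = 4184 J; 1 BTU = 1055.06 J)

158.9 kcal

1.419 MJ × 1000000 = 1.419×10⁶ J
0.01500 kWh × 3600000 = 54000 J
3.906×10⁴ cal × 4.184 = 163427 J
920.8 BTU × 1055.06 = 971499 J
Result: 1.419×10⁶ + 54000 + 163427 − 971499 = 664928 J
In kcal: 664928 / 4184 = 158.922 kcal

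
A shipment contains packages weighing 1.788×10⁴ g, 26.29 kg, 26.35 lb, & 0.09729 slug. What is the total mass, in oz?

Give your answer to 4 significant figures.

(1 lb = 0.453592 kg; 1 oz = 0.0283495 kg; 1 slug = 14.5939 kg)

1.788×10⁴ g × 0.001 → 17.88 kg
26.29 kg (already kg)
26.35 lb × 0.453592 → 11.9521 kg
0.09729 slug × 14.5939 → 1.41984 kg
Combined: 17.88 + 26.29 + 11.9521 + 1.41984 = 57.5419 kg
In oz: 57.5419 / 0.0283495 = 2029.73 oz

2030 oz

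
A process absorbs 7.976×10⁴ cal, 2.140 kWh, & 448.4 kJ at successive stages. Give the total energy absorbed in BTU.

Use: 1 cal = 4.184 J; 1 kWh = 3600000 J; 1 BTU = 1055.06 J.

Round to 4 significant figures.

8043 BTU

7.976×10⁴ cal × 4.184 = 333716 J
2.140 kWh × 3600000 = 7.704×10⁶ J
448.4 kJ × 1000 = 448400 J
Combined: 333716 + 7.704×10⁶ + 448400 = 8.48612×10⁶ J
In BTU: 8.48612×10⁶ / 1055.06 = 8043.26 BTU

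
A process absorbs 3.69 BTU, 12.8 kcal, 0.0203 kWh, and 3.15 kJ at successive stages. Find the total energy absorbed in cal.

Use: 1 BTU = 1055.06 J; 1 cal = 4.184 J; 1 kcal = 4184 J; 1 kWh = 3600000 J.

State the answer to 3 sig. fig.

3.69 BTU × 1055.06 = 3893.17 J
12.8 kcal × 4184 = 53555.2 J
0.0203 kWh × 3600000 = 73080 J
3.15 kJ × 1000 = 3150 J
Total: 3893.17 + 53555.2 + 73080 + 3150 = 133678 J
In cal: 133678 / 4.184 = 31949.8 cal

3.19×10⁴ cal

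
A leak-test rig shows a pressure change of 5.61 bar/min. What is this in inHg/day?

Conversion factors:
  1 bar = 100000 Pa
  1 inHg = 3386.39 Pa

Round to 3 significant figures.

2.39×10⁵ inHg/day

5.61 bar/min × 100000 Pa/bar ÷ 60 s/min = 9350 Pa/s
9350 Pa/s ÷ 3386.39 Pa/inHg × 86400 s/day = 238555 inHg/day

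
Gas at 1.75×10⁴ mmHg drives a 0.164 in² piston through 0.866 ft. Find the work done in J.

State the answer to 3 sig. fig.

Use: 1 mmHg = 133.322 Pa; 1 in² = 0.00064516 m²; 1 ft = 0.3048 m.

65.2 J

1.75×10⁴ mmHg → 2.33314×10⁶ Pa
0.164 in² → 1.05806×10⁻⁴ m²
F = P × A = 2.33314×10⁶ × 1.05806×10⁻⁴ = 246.86 N
0.866 ft → 0.263957 m
W = F × d = 246.86 × 0.263957 = 65.1604 J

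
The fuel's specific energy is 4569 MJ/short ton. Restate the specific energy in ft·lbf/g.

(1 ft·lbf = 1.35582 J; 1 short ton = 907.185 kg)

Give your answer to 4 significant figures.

4569 MJ/short ton × 1000000 J/MJ ÷ 907.185 kg/short ton = 5.03646×10⁶ J/kg
5.03646×10⁶ J/kg ÷ 1.35582 J/ft·lbf × 0.001 kg/g = 3714.7 ft·lbf/g

3715 ft·lbf/g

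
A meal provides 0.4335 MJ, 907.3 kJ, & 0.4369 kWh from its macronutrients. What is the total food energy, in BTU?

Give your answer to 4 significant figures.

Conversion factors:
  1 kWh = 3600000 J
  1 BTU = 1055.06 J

2762 BTU

0.4335 MJ × 1000000 → 433500 J
907.3 kJ × 1000 → 907300 J
0.4369 kWh × 3600000 → 1.57284×10⁶ J
Sum: 433500 + 907300 + 1.57284×10⁶ = 2.91364×10⁶ J
In BTU: 2.91364×10⁶ / 1055.06 = 2761.59 BTU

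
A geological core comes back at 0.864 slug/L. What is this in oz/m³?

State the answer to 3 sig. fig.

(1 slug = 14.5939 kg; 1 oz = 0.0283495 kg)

0.864 slug/L × 14.5939 kg/slug ÷ 0.001 m³/L = 12609.1 kg/m³
12609.1 kg/m³ ÷ 0.0283495 kg/oz = 444773 oz/m³

4.45×10⁵ oz/m³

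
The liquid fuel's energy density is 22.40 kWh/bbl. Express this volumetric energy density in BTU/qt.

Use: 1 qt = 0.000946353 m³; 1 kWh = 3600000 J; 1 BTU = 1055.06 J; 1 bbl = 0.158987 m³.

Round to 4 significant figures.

22.40 kWh/bbl × 3600000 J/kWh ÷ 0.158987 m³/bbl = 5.07211×10⁸ J/m³
5.07211×10⁸ J/m³ ÷ 1055.06 J/BTU × 0.000946353 m³/qt = 454.951 BTU/qt

455.0 BTU/qt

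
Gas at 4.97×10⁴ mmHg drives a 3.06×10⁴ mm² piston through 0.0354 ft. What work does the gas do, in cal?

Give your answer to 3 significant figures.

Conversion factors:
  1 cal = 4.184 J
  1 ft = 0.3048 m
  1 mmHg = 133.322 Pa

523 cal

4.97×10⁴ mmHg → 6.6261×10⁶ Pa
3.06×10⁴ mm² → 0.0306 m²
F = P × A = 6.6261×10⁶ × 0.0306 = 202759 N
0.0354 ft → 0.0107899 m
W = F × d = 202759 × 0.0107899 = 2187.75 J
In cal: 2187.75 / 4.184 = 522.885 cal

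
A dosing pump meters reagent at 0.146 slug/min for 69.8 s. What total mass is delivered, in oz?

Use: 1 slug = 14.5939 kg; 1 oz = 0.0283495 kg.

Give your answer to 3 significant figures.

0.146 slug/min → 0.0355118 kg/s
m = ṁ × t = 0.0355118 × 69.8 = 2.47872 kg
In oz: 2.47872 / 0.0283495 = 87.4343 oz

87.4 oz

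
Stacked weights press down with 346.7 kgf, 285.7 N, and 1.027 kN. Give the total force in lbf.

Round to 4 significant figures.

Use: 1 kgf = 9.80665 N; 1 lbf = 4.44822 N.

346.7 kgf × 9.80665 = 3399.97 N
285.7 N (already N)
1.027 kN × 1000 = 1027 N
Total: 3399.97 + 285.7 + 1027 = 4712.67 N
In lbf: 4712.67 / 4.44822 = 1059.45 lbf

1059 lbf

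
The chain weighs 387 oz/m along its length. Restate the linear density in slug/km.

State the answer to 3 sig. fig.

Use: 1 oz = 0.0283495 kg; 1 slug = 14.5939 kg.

387 oz/m × 0.0283495 kg/oz = 10.9713 kg/m
10.9713 kg/m ÷ 14.5939 kg/slug × 1000 m/km = 751.773 slug/km

752 slug/km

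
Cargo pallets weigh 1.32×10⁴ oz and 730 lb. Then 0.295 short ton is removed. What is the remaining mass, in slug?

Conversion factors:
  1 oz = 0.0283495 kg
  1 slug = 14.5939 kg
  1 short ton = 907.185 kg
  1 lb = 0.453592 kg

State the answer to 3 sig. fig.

30.0 slug

1.32×10⁴ oz × 0.0283495 = 374.213 kg
730 lb × 0.453592 = 331.122 kg
0.295 short ton × 907.185 = 267.62 kg
Sum: 374.213 + 331.122 − 267.62 = 437.715 kg
In slug: 437.715 / 14.5939 = 29.993 slug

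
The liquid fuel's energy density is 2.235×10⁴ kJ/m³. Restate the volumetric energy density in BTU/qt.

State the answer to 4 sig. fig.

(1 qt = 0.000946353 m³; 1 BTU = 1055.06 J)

20.05 BTU/qt

2.235×10⁴ kJ/m³ × 1000 J/kJ = 2.235×10⁷ J/m³
2.235×10⁷ J/m³ ÷ 1055.06 J/BTU × 0.000946353 m³/qt = 20.0472 BTU/qt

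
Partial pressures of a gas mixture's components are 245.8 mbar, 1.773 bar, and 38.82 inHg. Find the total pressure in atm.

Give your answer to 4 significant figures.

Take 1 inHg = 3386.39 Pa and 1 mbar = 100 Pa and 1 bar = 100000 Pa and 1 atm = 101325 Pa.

3.290 atm

245.8 mbar × 100 = 24580 Pa
1.773 bar × 100000 = 177300 Pa
38.82 inHg × 3386.39 = 131460 Pa
Sum: 24580 + 177300 + 131460 = 333340 Pa
In atm: 333340 / 101325 = 3.28981 atm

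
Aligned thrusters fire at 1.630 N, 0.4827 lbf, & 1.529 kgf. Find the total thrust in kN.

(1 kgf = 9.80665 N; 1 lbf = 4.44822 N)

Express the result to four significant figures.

0.01877 kN

1.630 N (already N)
0.4827 lbf × 4.44822 → 2.14716 N
1.529 kgf × 9.80665 → 14.9944 N
Sum: 1.63 + 2.14716 + 14.9944 = 18.7716 N
In kN: 18.7716 / 1000 = 0.0187716 kN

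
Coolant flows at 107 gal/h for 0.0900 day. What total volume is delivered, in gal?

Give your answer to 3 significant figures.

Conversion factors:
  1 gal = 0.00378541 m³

107 gal/h → 1.12511×10⁻⁴ m³/s
0.0900 day → 7776 s
V = Q × t = 1.12511×10⁻⁴ × 7776 = 0.874886 m³
In gal: 0.874886 / 0.00378541 = 231.121 gal

231 gal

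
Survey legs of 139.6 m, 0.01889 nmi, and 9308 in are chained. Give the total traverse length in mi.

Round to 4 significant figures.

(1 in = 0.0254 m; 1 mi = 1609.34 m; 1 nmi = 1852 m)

0.2554 mi

139.6 m (already m)
0.01889 nmi × 1852 = 34.9843 m
9308 in × 0.0254 = 236.423 m
Total: 139.6 + 34.9843 + 236.423 = 411.007 m
In mi: 411.007 / 1609.34 = 0.255389 mi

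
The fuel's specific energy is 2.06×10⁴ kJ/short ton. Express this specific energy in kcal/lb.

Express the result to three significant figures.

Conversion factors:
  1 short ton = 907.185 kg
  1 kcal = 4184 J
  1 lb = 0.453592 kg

2.06×10⁴ kJ/short ton × 1000 J/kJ ÷ 907.185 kg/short ton = 22707.6 J/kg
22707.6 J/kg ÷ 4184 J/kcal × 0.453592 kg/lb = 2.46176 kcal/lb

2.46 kcal/lb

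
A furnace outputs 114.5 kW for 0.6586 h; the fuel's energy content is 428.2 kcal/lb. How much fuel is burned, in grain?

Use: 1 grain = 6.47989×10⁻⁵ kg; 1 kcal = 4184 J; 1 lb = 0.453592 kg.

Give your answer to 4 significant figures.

114.5 kW → 114500 W
0.6586 h → 2370.96 s
E = P × t = 114500 × 2370.96 = 2.71475×10⁸ J
428.2 kcal/lb → 3.94978×10⁶ J/kg
m = E / e_s = 2.71475×10⁸ / 3.94978×10⁶ = 68.7317 kg
In grain: 68.7317 / 6.47989×10⁻⁵ = 1.06069×10⁶ grain

1.061×10⁶ grain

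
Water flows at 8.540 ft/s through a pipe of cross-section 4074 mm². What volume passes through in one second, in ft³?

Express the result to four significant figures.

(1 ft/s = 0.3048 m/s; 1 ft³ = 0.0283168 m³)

0.3745 ft³

8.540 ft/s × 0.3048 → 2.60299 m/s
4074 mm² × 10⁻⁶ → 0.004074 m²
V = v × A × t = 2.60299 m/s × 0.004074 m² × 1 s = 0.0106046 m³
0.0106046 m³ ÷ (0.0283168 m³/ft³) = 0.374499 ft³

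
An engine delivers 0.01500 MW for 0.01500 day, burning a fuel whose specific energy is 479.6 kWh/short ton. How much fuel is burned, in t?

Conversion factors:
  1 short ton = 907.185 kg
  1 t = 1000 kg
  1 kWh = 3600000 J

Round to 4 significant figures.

0.01500 MW → 15000 W
0.01500 day → 1296 s
E = P × t = 15000 × 1296 = 1.944×10⁷ J
479.6 kWh/short ton → 1.90321×10⁶ J/kg
m = E / e_s = 1.944×10⁷ / 1.90321×10⁶ = 10.2143 kg
In t: 10.2143 / 1000 = 0.0102143 t

0.01021 t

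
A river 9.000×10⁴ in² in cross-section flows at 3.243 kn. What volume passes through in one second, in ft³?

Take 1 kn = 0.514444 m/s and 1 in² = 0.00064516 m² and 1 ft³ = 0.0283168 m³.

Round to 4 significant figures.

3421 ft³

3.243 kn × 0.514444 → 1.66834 m/s
9.000×10⁴ in² × 0.00064516 → 58.0644 m²
V = v × A × t = 1.66834 m/s × 58.0644 m² × 1 s = 96.8712 m³
96.8712 m³ ÷ (0.0283168 m³/ft³) = 3420.98 ft³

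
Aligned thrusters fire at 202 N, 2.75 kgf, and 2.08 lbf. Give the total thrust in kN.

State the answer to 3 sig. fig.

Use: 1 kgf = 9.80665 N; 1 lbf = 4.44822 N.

202 N (already N)
2.75 kgf × 9.80665 = 26.9683 N
2.08 lbf × 4.44822 = 9.2523 N
Sum: 202 + 26.9683 + 9.2523 = 238.221 N
In kN: 238.221 / 1000 = 0.238221 kN

0.238 kN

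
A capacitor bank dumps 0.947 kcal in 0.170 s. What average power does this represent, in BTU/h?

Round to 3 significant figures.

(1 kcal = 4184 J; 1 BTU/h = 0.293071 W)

0.947 kcal × 4184 → 3962.25 J
P = E / t = 3962.25 J / 0.17 s = 23307.4 W
23307.4 W ÷ (0.293071 W/BTU/h) = 79528.2 BTU/h

7.95×10⁴ BTU/h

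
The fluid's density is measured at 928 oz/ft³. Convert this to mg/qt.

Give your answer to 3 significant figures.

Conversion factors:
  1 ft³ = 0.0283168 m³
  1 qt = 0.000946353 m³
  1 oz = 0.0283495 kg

8.79×10⁵ mg/qt

928 oz/ft³ × 0.0283495 kg/oz ÷ 0.0283168 m³/ft³ = 929.072 kg/m³
929.072 kg/m³ ÷ 10⁻⁶ kg/mg × 0.000946353 m³/qt = 879230 mg/qt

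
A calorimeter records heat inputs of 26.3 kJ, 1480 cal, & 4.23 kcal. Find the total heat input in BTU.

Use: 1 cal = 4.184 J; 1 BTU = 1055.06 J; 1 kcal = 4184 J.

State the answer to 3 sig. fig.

26.3 kJ × 1000 → 26300 J
1480 cal × 4.184 → 6192.32 J
4.23 kcal × 4184 → 17698.3 J
Sum: 26300 + 6192.32 + 17698.3 = 50190.6 J
In BTU: 50190.6 / 1055.06 = 47.5713 BTU

47.6 BTU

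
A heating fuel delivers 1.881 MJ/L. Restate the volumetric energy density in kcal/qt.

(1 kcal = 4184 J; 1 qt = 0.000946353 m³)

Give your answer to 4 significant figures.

425.5 kcal/qt

1.881 MJ/L × 1000000 J/MJ ÷ 0.001 m³/L = 1.881×10⁹ J/m³
1.881×10⁹ J/m³ ÷ 4184 J/kcal × 0.000946353 m³/qt = 425.452 kcal/qt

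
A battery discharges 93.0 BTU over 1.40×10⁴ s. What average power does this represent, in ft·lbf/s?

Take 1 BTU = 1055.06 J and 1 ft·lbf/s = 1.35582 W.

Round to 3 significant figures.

93.0 BTU × 1055.06 → 98120.6 J
P = E / t = 98120.6 J / 14000 s = 7.00861 W
7.00861 W ÷ (1.35582 W/ft·lbf/s) = 5.16928 ft·lbf/s

5.17 ft·lbf/s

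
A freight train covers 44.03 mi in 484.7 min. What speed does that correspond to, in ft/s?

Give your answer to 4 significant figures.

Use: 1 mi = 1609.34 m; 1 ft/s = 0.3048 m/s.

44.03 mi × 1609.34 = 70859.2 m
484.7 min × 60 = 29082 s
v = d / t = 70859.2 m / 29082 s = 2.43653 m/s
2.43653 m/s ÷ (0.3048 m/s/ft/s) = 7.99386 ft/s

7.994 ft/s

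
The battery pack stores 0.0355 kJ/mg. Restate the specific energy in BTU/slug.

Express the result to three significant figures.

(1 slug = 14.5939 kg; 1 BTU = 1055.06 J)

4.91×10⁵ BTU/slug

0.0355 kJ/mg × 1000 J/kJ ÷ 10⁻⁶ kg/mg = 3.55×10⁷ J/kg
3.55×10⁷ J/kg ÷ 1055.06 J/BTU × 14.5939 kg/slug = 491046 BTU/slug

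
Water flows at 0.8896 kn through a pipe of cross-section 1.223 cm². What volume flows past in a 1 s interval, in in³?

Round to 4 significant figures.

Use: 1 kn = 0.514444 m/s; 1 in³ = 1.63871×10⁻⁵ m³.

0.8896 kn × 0.514444 = 0.457649 m/s
1.223 cm² × 0.0001 = 1.223×10⁻⁴ m²
V = v × A × t = 0.457649 m/s × 1.223×10⁻⁴ m² × 1 s = 5.59705×10⁻⁵ m³
5.59705×10⁻⁵ m³ ÷ (1.63871×10⁻⁵ m³/in³) = 3.41552 in³

3.416 in³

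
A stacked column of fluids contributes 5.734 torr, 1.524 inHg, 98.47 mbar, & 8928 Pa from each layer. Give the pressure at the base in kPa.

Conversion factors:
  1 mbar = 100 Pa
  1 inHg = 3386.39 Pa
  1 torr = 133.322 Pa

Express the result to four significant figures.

24.70 kPa

5.734 torr × 133.322 = 764.468 Pa
1.524 inHg × 3386.39 = 5160.86 Pa
98.47 mbar × 100 = 9847 Pa
8928 Pa (already Pa)
Combined: 764.468 + 5160.86 + 9847 + 8928 = 24700.3 Pa
In kPa: 24700.3 / 1000 = 24.7003 kPa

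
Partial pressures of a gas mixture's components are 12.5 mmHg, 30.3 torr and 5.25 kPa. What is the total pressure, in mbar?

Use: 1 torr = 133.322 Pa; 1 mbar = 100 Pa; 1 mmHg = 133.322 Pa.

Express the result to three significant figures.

12.5 mmHg × 133.322 = 1666.52 Pa
30.3 torr × 133.322 = 4039.66 Pa
5.25 kPa × 1000 = 5250 Pa
Total: 1666.52 + 4039.66 + 5250 = 10956.2 Pa
In mbar: 10956.2 / 100 = 109.562 mbar

110 mbar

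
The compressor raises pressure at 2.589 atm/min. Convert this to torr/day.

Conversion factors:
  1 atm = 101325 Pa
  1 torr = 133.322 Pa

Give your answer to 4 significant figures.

2.833×10⁶ torr/day

2.589 atm/min × 101325 Pa/atm ÷ 60 s/min = 4372.17 Pa/s
4372.17 Pa/s ÷ 133.322 Pa/torr × 86400 s/day = 2.83341×10⁶ torr/day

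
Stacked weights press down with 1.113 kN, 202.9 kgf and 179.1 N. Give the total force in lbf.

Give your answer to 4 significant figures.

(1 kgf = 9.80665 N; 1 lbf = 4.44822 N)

737.8 lbf

1.113 kN × 1000 = 1113 N
202.9 kgf × 9.80665 = 1989.77 N
179.1 N (already N)
Total: 1113 + 1989.77 + 179.1 = 3281.87 N
In lbf: 3281.87 / 4.44822 = 737.794 lbf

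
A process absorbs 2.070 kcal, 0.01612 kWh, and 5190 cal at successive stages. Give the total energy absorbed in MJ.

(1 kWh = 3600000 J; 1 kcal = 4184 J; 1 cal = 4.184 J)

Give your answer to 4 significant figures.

0.08841 MJ

2.070 kcal × 4184 → 8660.88 J
0.01612 kWh × 3600000 → 58032 J
5190 cal × 4.184 → 21715 J
Sum: 8660.88 + 58032 + 21715 = 88407.9 J
In MJ: 88407.9 / 1000000 = 0.0884079 MJ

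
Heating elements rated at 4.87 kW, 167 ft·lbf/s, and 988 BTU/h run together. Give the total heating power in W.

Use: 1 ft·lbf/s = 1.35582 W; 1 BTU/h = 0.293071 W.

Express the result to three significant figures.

4.87 kW × 1000 = 4870 W
167 ft·lbf/s × 1.35582 = 226.422 W
988 BTU/h × 0.293071 = 289.554 W
Sum: 4870 + 226.422 + 289.554 = 5385.98 W

5390 W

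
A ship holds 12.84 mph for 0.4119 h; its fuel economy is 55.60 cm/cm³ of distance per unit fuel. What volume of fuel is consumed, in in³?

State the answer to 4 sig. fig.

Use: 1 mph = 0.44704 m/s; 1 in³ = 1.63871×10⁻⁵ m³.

934.2 in³

12.84 mph → 5.73999 m/s
0.4119 h → 1482.84 s
d = v × t = 5.73999 × 1482.84 = 8511.49 m
55.60 cm/cm³ → 556000 m/m³
V = d / (distance per unit fuel) = 8511.49 / 556000 = 0.0153084 m³
In in³: 0.0153084 / 1.63871×10⁻⁵ = 934.174 in³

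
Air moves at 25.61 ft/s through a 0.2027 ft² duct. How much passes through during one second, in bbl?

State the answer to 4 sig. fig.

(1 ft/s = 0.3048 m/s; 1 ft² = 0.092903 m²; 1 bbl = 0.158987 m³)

25.61 ft/s × 0.3048 = 7.80593 m/s
0.2027 ft² × 0.092903 = 0.0188314 m²
V = v × A × t = 7.80593 m/s × 0.0188314 m² × 1 s = 0.146997 m³
0.146997 m³ ÷ (0.158987 m³/bbl) = 0.924585 bbl

0.9246 bbl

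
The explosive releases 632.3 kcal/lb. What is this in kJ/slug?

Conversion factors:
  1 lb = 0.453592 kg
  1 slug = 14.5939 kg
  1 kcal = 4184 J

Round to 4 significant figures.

632.3 kcal/lb × 4184 J/kcal ÷ 0.453592 kg/lb = 5.83243×10⁶ J/kg
5.83243×10⁶ J/kg ÷ 1000 J/kJ × 14.5939 kg/slug = 85117.9 kJ/slug

8.512×10⁴ kJ/slug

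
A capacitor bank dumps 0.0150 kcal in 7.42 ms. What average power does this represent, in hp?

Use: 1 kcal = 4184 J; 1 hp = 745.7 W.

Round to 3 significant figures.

11.3 hp

0.0150 kcal × 4184 → 62.76 J
7.42 ms × 0.001 → 0.00742 s
P = E / t = 62.76 J / 0.00742 s = 8458.22 W
8458.22 W ÷ (745.7 W/hp) = 11.3427 hp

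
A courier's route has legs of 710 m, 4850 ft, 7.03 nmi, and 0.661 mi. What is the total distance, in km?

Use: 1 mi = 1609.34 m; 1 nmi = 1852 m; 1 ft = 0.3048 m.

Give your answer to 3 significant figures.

16.3 km

710 m (already m)
4850 ft × 0.3048 = 1478.28 m
7.03 nmi × 1852 = 13019.6 m
0.661 mi × 1609.34 = 1063.77 m
Combined: 710 + 1478.28 + 13019.6 + 1063.77 = 16271.6 m
In km: 16271.6 / 1000 = 16.2716 km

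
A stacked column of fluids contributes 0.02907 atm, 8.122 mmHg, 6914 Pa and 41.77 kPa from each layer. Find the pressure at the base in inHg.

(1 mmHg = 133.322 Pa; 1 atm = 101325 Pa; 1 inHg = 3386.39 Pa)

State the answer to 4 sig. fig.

0.02907 atm × 101325 = 2945.52 Pa
8.122 mmHg × 133.322 = 1082.84 Pa
6914 Pa (already Pa)
41.77 kPa × 1000 = 41770 Pa
Total: 2945.52 + 1082.84 + 6914 + 41770 = 52712.4 Pa
In inHg: 52712.4 / 3386.39 = 15.566 inHg

15.57 inHg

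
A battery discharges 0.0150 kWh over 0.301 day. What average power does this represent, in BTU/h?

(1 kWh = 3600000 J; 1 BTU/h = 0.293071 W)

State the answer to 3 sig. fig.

7.09 BTU/h

0.0150 kWh × 3600000 = 54000 J
0.301 day × 86400 = 26006.4 s
P = E / t = 54000 J / 26006.4 s = 2.07641 W
2.07641 W ÷ (0.293071 W/BTU/h) = 7.08501 BTU/h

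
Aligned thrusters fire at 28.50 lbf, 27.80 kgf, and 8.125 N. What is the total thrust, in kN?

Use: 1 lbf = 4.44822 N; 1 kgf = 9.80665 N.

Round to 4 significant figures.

0.4075 kN

28.50 lbf × 4.44822 = 126.774 N
27.80 kgf × 9.80665 = 272.625 N
8.125 N (already N)
Combined: 126.774 + 272.625 + 8.125 = 407.524 N
In kN: 407.524 / 1000 = 0.407524 kN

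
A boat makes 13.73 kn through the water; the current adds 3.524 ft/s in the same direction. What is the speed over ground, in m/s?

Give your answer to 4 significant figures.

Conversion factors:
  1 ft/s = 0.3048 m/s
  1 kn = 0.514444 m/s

13.73 kn × 0.514444 = 7.06332 m/s
3.524 ft/s × 0.3048 = 1.07412 m/s
Combined: 7.06332 + 1.07412 = 8.13744 m/s

8.137 m/s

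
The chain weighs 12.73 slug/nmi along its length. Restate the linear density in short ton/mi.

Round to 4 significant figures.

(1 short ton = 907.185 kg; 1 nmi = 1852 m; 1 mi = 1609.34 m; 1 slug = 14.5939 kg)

0.1780 short ton/mi

12.73 slug/nmi × 14.5939 kg/slug ÷ 1852 m/nmi = 0.100313 kg/m
0.100313 kg/m ÷ 907.185 kg/short ton × 1609.34 m/mi = 0.177955 short ton/mi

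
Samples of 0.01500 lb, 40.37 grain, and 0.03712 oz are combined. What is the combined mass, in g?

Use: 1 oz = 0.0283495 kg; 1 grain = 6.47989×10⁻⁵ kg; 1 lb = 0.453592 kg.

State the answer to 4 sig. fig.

0.01500 lb × 0.453592 = 0.00680388 kg
40.37 grain × 6.47989×10⁻⁵ = 0.00261593 kg
0.03712 oz × 0.0283495 = 0.00105233 kg
Sum: 0.00680388 + 0.00261593 + 0.00105233 = 0.0104721 kg
In g: 0.0104721 / 0.001 = 10.4721 g

10.47 g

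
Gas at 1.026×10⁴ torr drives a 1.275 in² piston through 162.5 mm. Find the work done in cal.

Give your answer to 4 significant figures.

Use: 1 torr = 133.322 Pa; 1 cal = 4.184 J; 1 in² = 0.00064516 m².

43.70 cal

1.026×10⁴ torr → 1.36788×10⁶ Pa
1.275 in² → 8.22579×10⁻⁴ m²
F = P × A = 1.36788×10⁶ × 8.22579×10⁻⁴ = 1125.19 N
162.5 mm → 0.1625 m
W = F × d = 1125.19 × 0.1625 = 182.843 J
In cal: 182.843 / 4.184 = 43.7005 cal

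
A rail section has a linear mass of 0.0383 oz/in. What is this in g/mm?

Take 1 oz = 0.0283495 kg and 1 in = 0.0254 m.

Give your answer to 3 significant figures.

0.0383 oz/in × 0.0283495 kg/oz ÷ 0.0254 m/in = 0.0427475 kg/m
0.0427475 kg/m ÷ 0.001 kg/g × 0.001 m/mm = 0.0427475 g/mm

0.0427 g/mm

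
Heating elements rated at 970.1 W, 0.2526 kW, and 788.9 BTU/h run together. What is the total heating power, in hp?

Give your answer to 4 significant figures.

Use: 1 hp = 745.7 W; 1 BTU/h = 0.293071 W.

970.1 W (already W)
0.2526 kW × 1000 = 252.6 W
788.9 BTU/h × 0.293071 = 231.204 W
Total: 970.1 + 252.6 + 231.204 = 1453.9 W
In hp: 1453.9 / 745.7 = 1.94971 hp

1.950 hp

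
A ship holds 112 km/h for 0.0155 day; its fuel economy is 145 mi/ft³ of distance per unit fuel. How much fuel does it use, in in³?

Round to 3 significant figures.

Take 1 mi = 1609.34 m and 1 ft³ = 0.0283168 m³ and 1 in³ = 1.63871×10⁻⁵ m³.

309 in³

112 km/h → 31.1111 m/s
0.0155 day → 1339.2 s
d = v × t = 31.1111 × 1339.2 = 41664 m
145 mi/ft³ → 8.24084×10⁶ m/m³
V = d / (distance per unit fuel) = 41664 / 8.24084×10⁶ = 0.0050558 m³
In in³: 0.0050558 / 1.63871×10⁻⁵ = 308.523 in³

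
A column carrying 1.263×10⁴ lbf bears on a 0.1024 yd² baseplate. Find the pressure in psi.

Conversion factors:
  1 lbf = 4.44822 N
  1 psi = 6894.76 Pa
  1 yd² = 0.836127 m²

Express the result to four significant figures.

95.17 psi

1.263×10⁴ lbf × 4.44822 → 56181 N
0.1024 yd² × 0.836127 → 0.0856194 m²
P = F / A = 56181 N / 0.0856194 m² = 656171 Pa
656171 Pa ÷ (6894.76 Pa/psi) = 95.1695 psi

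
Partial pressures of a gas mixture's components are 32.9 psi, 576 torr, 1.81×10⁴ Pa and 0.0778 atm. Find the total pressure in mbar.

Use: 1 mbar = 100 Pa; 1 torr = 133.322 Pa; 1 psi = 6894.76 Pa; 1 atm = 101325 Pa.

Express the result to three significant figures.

3300 mbar

32.9 psi × 6894.76 = 226838 Pa
576 torr × 133.322 = 76793.5 Pa
1.81×10⁴ Pa (already Pa)
0.0778 atm × 101325 = 7883.08 Pa
Combined: 226838 + 76793.5 + 18100 + 7883.08 = 329615 Pa
In mbar: 329615 / 100 = 3296.15 mbar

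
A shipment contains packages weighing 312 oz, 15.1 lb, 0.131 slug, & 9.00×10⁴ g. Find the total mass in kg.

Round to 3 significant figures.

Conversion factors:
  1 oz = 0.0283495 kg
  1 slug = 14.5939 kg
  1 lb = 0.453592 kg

312 oz × 0.0283495 = 8.84504 kg
15.1 lb × 0.453592 = 6.84924 kg
0.131 slug × 14.5939 = 1.9118 kg
9.00×10⁴ g × 0.001 = 90 kg
Combined: 8.84504 + 6.84924 + 1.9118 + 90 = 107.606 kg

108 kg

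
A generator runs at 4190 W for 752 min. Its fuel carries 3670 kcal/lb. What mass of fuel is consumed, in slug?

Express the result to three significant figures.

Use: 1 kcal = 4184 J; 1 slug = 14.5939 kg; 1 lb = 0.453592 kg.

0.383 slug

752 min → 45120 s
E = P × t = 4190 × 45120 = 1.89053×10⁸ J
3670 kcal/lb → 3.38526×10⁷ J/kg
m = E / e_s = 1.89053×10⁸ / 3.38526×10⁷ = 5.58459 kg
In slug: 5.58459 / 14.5939 = 0.382666 slug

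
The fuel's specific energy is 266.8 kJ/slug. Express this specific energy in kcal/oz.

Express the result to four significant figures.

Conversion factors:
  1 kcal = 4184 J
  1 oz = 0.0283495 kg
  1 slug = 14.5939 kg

266.8 kJ/slug × 1000 J/kJ ÷ 14.5939 kg/slug = 18281.6 J/kg
18281.6 J/kg ÷ 4184 J/kcal × 0.0283495 kg/oz = 0.123871 kcal/oz

0.1239 kcal/oz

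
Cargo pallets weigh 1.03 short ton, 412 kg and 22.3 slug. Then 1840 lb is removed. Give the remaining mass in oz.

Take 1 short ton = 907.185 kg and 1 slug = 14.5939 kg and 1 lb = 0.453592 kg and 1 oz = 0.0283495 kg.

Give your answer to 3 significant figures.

1.03 short ton × 907.185 = 934.401 kg
412 kg (already kg)
22.3 slug × 14.5939 = 325.444 kg
1840 lb × 0.453592 = 834.609 kg
Net: 934.401 + 412 + 325.444 − 834.609 = 837.236 kg
In oz: 837.236 / 0.0283495 = 29532.7 oz

2.95×10⁴ oz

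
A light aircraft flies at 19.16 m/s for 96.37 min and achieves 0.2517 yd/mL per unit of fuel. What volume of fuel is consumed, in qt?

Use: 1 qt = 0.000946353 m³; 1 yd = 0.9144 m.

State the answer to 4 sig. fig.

508.6 qt

96.37 min → 5782.2 s
d = v × t = 19.16 × 5782.2 = 110787 m
0.2517 yd/mL → 230154 m/m³
V = d / (distance per unit fuel) = 110787 / 230154 = 0.48136 m³
In qt: 0.48136 / 0.000946353 = 508.647 qt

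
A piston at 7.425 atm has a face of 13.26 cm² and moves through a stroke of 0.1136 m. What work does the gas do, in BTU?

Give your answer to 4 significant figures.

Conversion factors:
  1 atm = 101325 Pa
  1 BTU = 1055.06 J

7.425 atm → 752338 Pa
13.26 cm² → 0.001326 m²
F = P × A = 752338 × 0.001326 = 997.6 N
W = F × d = 997.6 × 0.1136 = 113.327 J
In BTU: 113.327 / 1055.06 = 0.107413 BTU

0.1074 BTU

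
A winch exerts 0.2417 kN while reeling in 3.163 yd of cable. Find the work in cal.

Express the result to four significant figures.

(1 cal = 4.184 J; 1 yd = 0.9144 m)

0.2417 kN × 1000 → 241.7 N
3.163 yd × 0.9144 → 2.89225 m
W = F × d = 241.7 N × 2.89225 m = 699.057 J
699.057 J ÷ (4.184 J/cal) = 167.079 cal

167.1 cal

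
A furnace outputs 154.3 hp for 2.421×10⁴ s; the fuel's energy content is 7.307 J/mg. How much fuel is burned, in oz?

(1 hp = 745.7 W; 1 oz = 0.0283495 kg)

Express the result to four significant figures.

1.345×10⁴ oz

154.3 hp → 115062 W
E = P × t = 115062 × 24210 = 2.78565×10⁹ J
7.307 J/mg → 7.307×10⁶ J/kg
m = E / e_s = 2.78565×10⁹ / 7.307×10⁶ = 381.23 kg
In oz: 381.23 / 0.0283495 = 13447.5 oz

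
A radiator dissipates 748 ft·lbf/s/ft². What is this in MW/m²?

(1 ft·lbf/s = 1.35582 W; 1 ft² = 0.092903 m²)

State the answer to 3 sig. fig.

748 ft·lbf/s/ft² × 1.35582 W/ft·lbf/s ÷ 0.092903 m²/ft² = 10916.3 W/m²
10916.3 W/m² ÷ 1000000 W/MW = 0.0109163 MW/m²

0.0109 MW/m²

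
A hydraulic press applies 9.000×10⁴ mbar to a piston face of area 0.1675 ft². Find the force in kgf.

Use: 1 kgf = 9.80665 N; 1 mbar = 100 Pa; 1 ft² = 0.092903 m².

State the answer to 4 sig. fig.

9.000×10⁴ mbar × 100 = 9×10⁶ Pa
0.1675 ft² × 0.092903 = 0.0155613 m²
F = P × A = 9×10⁶ Pa × 0.0155613 m² = 140052 N
140052 N ÷ (9.80665 N/kgf) = 14281.3 kgf

1.428×10⁴ kgf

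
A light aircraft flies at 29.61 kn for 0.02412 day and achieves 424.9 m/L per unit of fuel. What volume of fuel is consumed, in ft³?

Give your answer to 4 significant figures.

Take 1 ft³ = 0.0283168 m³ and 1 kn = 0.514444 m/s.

29.61 kn → 15.2327 m/s
0.02412 day → 2083.97 s
d = v × t = 15.2327 × 2083.97 = 31744.5 m
424.9 m/L → 424900 m/m³
V = d / (distance per unit fuel) = 31744.5 / 424900 = 0.0747105 m³
In ft³: 0.0747105 / 0.0283168 = 2.63838 ft³

2.638 ft³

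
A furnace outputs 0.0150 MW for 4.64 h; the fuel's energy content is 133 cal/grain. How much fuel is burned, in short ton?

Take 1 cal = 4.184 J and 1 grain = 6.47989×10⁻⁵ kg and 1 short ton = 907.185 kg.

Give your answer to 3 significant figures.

0.0150 MW → 15000 W
4.64 h → 16704 s
E = P × t = 15000 × 16704 = 2.5056×10⁸ J
133 cal/grain → 8.58768×10⁶ J/kg
m = E / e_s = 2.5056×10⁸ / 8.58768×10⁶ = 29.1767 kg
In short ton: 29.1767 / 907.185 = 0.0321618 short ton

0.0322 short ton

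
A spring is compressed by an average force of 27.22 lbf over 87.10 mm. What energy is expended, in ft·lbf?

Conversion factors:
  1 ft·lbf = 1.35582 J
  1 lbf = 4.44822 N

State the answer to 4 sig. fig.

7.778 ft·lbf

27.22 lbf × 4.44822 → 121.081 N
87.10 mm × 0.001 → 0.0871 m
W = F × d = 121.081 N × 0.0871 m = 10.5462 J
10.5462 J ÷ (1.35582 J/ft·lbf) = 7.77847 ft·lbf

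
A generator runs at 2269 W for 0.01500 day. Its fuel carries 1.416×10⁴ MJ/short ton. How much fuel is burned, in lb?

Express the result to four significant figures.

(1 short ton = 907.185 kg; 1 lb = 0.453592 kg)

0.4153 lb

0.01500 day → 1296 s
E = P × t = 2269 × 1296 = 2.94062×10⁶ J
1.416×10⁴ MJ/short ton → 1.56087×10⁷ J/kg
m = E / e_s = 2.94062×10⁶ / 1.56087×10⁷ = 0.188396 kg
In lb: 0.188396 / 0.453592 = 0.415342 lb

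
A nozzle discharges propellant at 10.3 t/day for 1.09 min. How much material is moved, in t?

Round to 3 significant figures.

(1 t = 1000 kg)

0.00780 t

10.3 t/day → 0.119213 kg/s
1.09 min → 65.4 s
m = ṁ × t = 0.119213 × 65.4 = 7.79653 kg
In t: 7.79653 / 1000 = 0.00779653 t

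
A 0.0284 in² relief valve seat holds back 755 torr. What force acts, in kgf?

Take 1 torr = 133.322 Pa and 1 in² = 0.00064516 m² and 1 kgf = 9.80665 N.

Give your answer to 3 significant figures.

0.188 kgf

755 torr × 133.322 → 100658 Pa
0.0284 in² × 0.00064516 → 1.83225×10⁻⁵ m²
F = P × A = 100658 Pa × 1.83225×10⁻⁵ m² = 1.84431 N
1.84431 N ÷ (9.80665 N/kgf) = 0.188067 kgf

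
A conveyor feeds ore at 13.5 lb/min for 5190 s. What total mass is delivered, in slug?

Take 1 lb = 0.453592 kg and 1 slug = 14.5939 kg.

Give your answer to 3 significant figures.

36.3 slug

13.5 lb/min → 0.102058 kg/s
m = ṁ × t = 0.102058 × 5190 = 529.681 kg
In slug: 529.681 / 14.5939 = 36.2947 slug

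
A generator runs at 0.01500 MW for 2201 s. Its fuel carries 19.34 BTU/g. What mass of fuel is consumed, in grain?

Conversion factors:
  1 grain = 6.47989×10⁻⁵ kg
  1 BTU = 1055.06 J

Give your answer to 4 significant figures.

0.01500 MW → 15000 W
E = P × t = 15000 × 2201 = 3.3015×10⁷ J
19.34 BTU/g → 2.04049×10⁷ J/kg
m = E / e_s = 3.3015×10⁷ / 2.04049×10⁷ = 1.61799 kg
In grain: 1.61799 / 6.47989×10⁻⁵ = 24969.4 grain

2.497×10⁴ grain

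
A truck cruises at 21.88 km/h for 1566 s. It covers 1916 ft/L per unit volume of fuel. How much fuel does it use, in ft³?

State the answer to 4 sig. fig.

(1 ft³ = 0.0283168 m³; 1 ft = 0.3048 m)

0.5755 ft³

21.88 km/h → 6.07778 m/s
d = v × t = 6.07778 × 1566 = 9517.8 m
1916 ft/L → 583997 m/m³
V = d / (distance per unit fuel) = 9517.8 / 583997 = 0.0162977 m³
In ft³: 0.0162977 / 0.0283168 = 0.575549 ft³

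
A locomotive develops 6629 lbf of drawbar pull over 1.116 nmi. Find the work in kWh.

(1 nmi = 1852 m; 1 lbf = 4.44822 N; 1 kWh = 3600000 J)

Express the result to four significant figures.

16.93 kWh

6629 lbf × 4.44822 = 29487.3 N
1.116 nmi × 1852 = 2066.83 m
W = F × d = 29487.3 N × 2066.83 m = 6.09452×10⁷ J
6.09452×10⁷ J ÷ (3600000 J/kWh) = 16.9292 kWh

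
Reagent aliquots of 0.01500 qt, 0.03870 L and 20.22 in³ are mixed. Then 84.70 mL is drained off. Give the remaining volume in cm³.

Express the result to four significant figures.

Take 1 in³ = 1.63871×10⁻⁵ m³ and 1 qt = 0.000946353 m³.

299.5 cm³

0.01500 qt × 0.000946353 = 1.41953×10⁻⁵ m³
0.03870 L × 0.001 = 3.87×10⁻⁵ m³
20.22 in³ × 1.63871×10⁻⁵ = 3.31347×10⁻⁴ m³
84.70 mL × 10⁻⁶ = 8.47×10⁻⁵ m³
Net: 1.41953×10⁻⁵ + 3.87×10⁻⁵ + 3.31347×10⁻⁴ − 8.47×10⁻⁵ = 2.99542×10⁻⁴ m³
In cm³: 2.99542×10⁻⁴ / 10⁻⁶ = 299.542 cm³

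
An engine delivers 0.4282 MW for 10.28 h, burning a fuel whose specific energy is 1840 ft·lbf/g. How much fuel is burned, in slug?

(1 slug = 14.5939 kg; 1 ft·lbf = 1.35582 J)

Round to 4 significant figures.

435.3 slug

0.4282 MW → 428200 W
10.28 h → 37008 s
E = P × t = 428200 × 37008 = 1.58468×10¹⁰ J
1840 ft·lbf/g → 2.49471×10⁶ J/kg
m = E / e_s = 1.58468×10¹⁰ / 2.49471×10⁶ = 6352.16 kg
In slug: 6352.16 / 14.5939 = 435.261 slug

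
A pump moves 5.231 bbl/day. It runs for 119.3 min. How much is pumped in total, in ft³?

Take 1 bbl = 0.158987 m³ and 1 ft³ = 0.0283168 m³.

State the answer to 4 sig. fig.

2.433 ft³

5.231 bbl/day → 9.62571×10⁻⁶ m³/s
119.3 min → 7158 s
V = Q × t = 9.62571×10⁻⁶ × 7158 = 0.0689008 m³
In ft³: 0.0689008 / 0.0283168 = 2.43321 ft³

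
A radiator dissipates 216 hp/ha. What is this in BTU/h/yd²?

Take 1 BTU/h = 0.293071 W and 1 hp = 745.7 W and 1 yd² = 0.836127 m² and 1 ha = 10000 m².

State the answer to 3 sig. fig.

46.0 BTU/h/yd²

216 hp/ha × 745.7 W/hp ÷ 10000 m²/ha = 16.1071 W/m²
16.1071 W/m² ÷ 0.293071 W/BTU/h × 0.836127 m²/yd² = 45.9533 BTU/h/yd²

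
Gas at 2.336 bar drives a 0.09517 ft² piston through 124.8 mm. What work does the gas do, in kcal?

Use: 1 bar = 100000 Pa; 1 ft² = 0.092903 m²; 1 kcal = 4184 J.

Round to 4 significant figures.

2.336 bar → 233600 Pa
0.09517 ft² → 0.00884158 m²
F = P × A = 233600 × 0.00884158 = 2065.39 N
124.8 mm → 0.1248 m
W = F × d = 2065.39 × 0.1248 = 257.761 J
In kcal: 257.761 / 4184 = 0.0616064 kcal

0.06161 kcal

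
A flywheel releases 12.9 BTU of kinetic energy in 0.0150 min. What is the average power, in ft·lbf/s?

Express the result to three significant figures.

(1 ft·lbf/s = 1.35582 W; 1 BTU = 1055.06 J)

12.9 BTU × 1055.06 → 13610.3 J
0.0150 min × 60 → 0.9 s
P = E / t = 13610.3 J / 0.9 s = 15122.6 W
15122.6 W ÷ (1.35582 W/ft·lbf/s) = 11153.8 ft·lbf/s

1.12×10⁴ ft·lbf/s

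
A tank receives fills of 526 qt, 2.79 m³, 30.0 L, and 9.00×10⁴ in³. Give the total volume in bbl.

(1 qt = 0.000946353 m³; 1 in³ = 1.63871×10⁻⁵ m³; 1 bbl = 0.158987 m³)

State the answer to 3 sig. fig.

526 qt × 0.000946353 → 0.497782 m³
2.79 m³ (already m³)
30.0 L × 0.001 → 0.03 m³
9.00×10⁴ in³ × 1.63871×10⁻⁵ → 1.47484 m³
Sum: 0.497782 + 2.79 + 0.03 + 1.47484 = 4.79262 m³
In bbl: 4.79262 / 0.158987 = 30.1447 bbl

30.1 bbl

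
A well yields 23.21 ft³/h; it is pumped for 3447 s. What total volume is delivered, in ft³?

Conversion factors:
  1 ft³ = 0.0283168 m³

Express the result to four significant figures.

23.21 ft³/h → 1.82565×10⁻⁴ m³/s
V = Q × t = 1.82565×10⁻⁴ × 3447 = 0.629302 m³
In ft³: 0.629302 / 0.0283168 = 22.2236 ft³

22.22 ft³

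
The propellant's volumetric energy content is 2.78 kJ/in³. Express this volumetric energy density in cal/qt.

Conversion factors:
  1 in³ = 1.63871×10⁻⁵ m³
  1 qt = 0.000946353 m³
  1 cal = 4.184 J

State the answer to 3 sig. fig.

3.84×10⁴ cal/qt

2.78 kJ/in³ × 1000 J/kJ ÷ 1.63871×10⁻⁵ m³/in³ = 1.69646×10⁸ J/m³
1.69646×10⁸ J/m³ ÷ 4.184 J/cal × 0.000946353 m³/qt = 38371.2 cal/qt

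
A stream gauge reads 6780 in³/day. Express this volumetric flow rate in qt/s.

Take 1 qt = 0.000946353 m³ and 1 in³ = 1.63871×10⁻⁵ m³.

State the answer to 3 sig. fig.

0.00136 qt/s

6780 in³/day × 1.63871×10⁻⁵ m³/in³ ÷ 86400 s/day = 1.28593×10⁻⁶ m³/s
1.28593×10⁻⁶ m³/s ÷ 0.000946353 m³/qt = 0.00135883 qt/s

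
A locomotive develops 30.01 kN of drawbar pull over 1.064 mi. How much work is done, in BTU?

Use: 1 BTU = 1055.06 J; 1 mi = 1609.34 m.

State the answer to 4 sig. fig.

4.871×10⁴ BTU

30.01 kN × 1000 → 30010 N
1.064 mi × 1609.34 → 1712.34 m
W = F × d = 30010 N × 1712.34 m = 5.13873×10⁷ J
5.13873×10⁷ J ÷ (1055.06 J/BTU) = 48705.6 BTU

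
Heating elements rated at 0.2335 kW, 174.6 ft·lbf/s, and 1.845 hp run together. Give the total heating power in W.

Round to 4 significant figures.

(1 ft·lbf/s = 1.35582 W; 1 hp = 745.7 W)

0.2335 kW × 1000 = 233.5 W
174.6 ft·lbf/s × 1.35582 = 236.726 W
1.845 hp × 745.7 = 1375.82 W
Total: 233.5 + 236.726 + 1375.82 = 1846.05 W

1846 W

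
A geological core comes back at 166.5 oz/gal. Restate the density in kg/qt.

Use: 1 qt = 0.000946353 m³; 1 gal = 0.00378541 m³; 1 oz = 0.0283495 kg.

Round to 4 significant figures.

166.5 oz/gal × 0.0283495 kg/oz ÷ 0.00378541 m³/gal = 1246.94 kg/m³
1246.94 kg/m³ × 0.000946353 m³/qt = 1.18005 kg/qt

1.180 kg/qt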